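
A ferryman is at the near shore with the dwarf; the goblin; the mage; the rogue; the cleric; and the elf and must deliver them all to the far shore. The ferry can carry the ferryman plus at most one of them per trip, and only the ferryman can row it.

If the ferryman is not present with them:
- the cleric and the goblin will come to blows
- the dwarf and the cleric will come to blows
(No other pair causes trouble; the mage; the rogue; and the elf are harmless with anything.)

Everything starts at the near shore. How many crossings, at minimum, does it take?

13

Counting alone: the ferryman can take at most 1 across per trip to the far shore, so moving all 6 needs at least 6 loaded trips out, with a return between consecutive ones — at least 11 crossings.
The safety rule pushes this higher. Following every safe sequence of crossings, the most of the 6 that can be at the far shore as the ferry arrives there on crossing 11 is 5 — never all 6.
So no plan with fewer than 13 crossings exists, and this one achieves 13:
1. Ferryman goes to the far shore with the cleric.  [the near shore: the dwarf, the elf, the goblin, the mage, the rogue | the far shore: the cleric]
2. Ferryman goes back to the near shore alone.  [the near shore: the dwarf, the elf, the goblin, the mage, the rogue | the far shore: the cleric]
3. Ferryman goes to the far shore with the dwarf.  [the near shore: the elf, the goblin, the mage, the rogue | the far shore: the cleric, the dwarf]
4. Ferryman goes back to the near shore with the cleric.  [the near shore: the cleric, the elf, the goblin, the mage, the rogue | the far shore: the dwarf]
5. Ferryman goes to the far shore with the goblin.  [the near shore: the cleric, the elf, the mage, the rogue | the far shore: the dwarf, the goblin]
6. Ferryman goes back to the near shore alone.  [the near shore: the cleric, the elf, the mage, the rogue | the far shore: the dwarf, the goblin]
7. Ferryman goes to the far shore with the mage.  [the near shore: the cleric, the elf, the rogue | the far shore: the dwarf, the goblin, the mage]
8. Ferryman goes back to the near shore alone.  [the near shore: the cleric, the elf, the rogue | the far shore: the dwarf, the goblin, the mage]
9. Ferryman goes to the far shore with the rogue.  [the near shore: the cleric, the elf | the far shore: the dwarf, the goblin, the mage, the rogue]
10. Ferryman goes back to the near shore alone.  [the near shore: the cleric, the elf | the far shore: the dwarf, the goblin, the mage, the rogue]
11. Ferryman goes to the far shore with the elf.  [the near shore: the cleric | the far shore: the dwarf, the elf, the goblin, the mage, the rogue]
12. Ferryman goes back to the near shore alone.  [the near shore: the cleric | the far shore: the dwarf, the elf, the goblin, the mage, the rogue]
13. Ferryman goes to the far shore with the cleric.  [the near shore: — | the far shore: the cleric, the dwarf, the elf, the goblin, the mage, the rogue]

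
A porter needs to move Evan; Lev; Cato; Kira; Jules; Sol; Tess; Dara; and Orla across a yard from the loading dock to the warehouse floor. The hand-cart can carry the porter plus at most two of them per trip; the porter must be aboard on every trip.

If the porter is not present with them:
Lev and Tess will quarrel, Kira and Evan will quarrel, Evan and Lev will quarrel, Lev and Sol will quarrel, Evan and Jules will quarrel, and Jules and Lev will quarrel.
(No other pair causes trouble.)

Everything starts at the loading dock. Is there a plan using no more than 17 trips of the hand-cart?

Yes — this plan uses 15 crossings (≤ 17):
1. Porter goes to the warehouse floor with Evan and Lev.  [the loading dock: Cato, Dara, Jules, Kira, Orla, Sol, Tess | the warehouse floor: Evan, Lev]
2. Porter goes back to the loading dock with Evan.  [the loading dock: Cato, Dara, Evan, Jules, Kira, Orla, Sol, Tess | the warehouse floor: Lev]
3. Porter goes to the warehouse floor with Cato and Evan.  [the loading dock: Dara, Jules, Kira, Orla, Sol, Tess | the warehouse floor: Cato, Evan, Lev]
4. Porter goes back to the loading dock with Evan.  [the loading dock: Dara, Evan, Jules, Kira, Orla, Sol, Tess | the warehouse floor: Cato, Lev]
5. Porter goes to the warehouse floor with Evan and Kira.  [the loading dock: Dara, Jules, Orla, Sol, Tess | the warehouse floor: Cato, Evan, Kira, Lev]
6. Porter goes back to the loading dock with Evan.  [the loading dock: Dara, Evan, Jules, Orla, Sol, Tess | the warehouse floor: Cato, Kira, Lev]
7. Porter goes to the warehouse floor with Dara and Evan.  [the loading dock: Jules, Orla, Sol, Tess | the warehouse floor: Cato, Dara, Evan, Kira, Lev]
8. Porter goes back to the loading dock with Evan.  [the loading dock: Evan, Jules, Orla, Sol, Tess | the warehouse floor: Cato, Dara, Kira, Lev]
9. Porter goes to the warehouse floor with Evan and Orla.  [the loading dock: Jules, Sol, Tess | the warehouse floor: Cato, Dara, Evan, Kira, Lev, Orla]
10. Porter goes back to the loading dock with Evan.  [the loading dock: Evan, Jules, Sol, Tess | the warehouse floor: Cato, Dara, Kira, Lev, Orla]
11. Porter goes to the warehouse floor with Jules and Sol.  [the loading dock: Evan, Tess | the warehouse floor: Cato, Dara, Jules, Kira, Lev, Orla, Sol]
12. Porter goes back to the loading dock with Lev.  [the loading dock: Evan, Lev, Tess | the warehouse floor: Cato, Dara, Jules, Kira, Orla, Sol]
13. Porter goes to the warehouse floor with Evan and Tess.  [the loading dock: Lev | the warehouse floor: Cato, Dara, Evan, Jules, Kira, Orla, Sol, Tess]
14. Porter goes back to the loading dock with Evan.  [the loading dock: Evan, Lev | the warehouse floor: Cato, Dara, Jules, Kira, Orla, Sol, Tess]
15. Porter goes to the warehouse floor with Evan and Lev.  [the loading dock: — | the warehouse floor: Cato, Dara, Evan, Jules, Kira, Lev, Orla, Sol, Tess]

Yes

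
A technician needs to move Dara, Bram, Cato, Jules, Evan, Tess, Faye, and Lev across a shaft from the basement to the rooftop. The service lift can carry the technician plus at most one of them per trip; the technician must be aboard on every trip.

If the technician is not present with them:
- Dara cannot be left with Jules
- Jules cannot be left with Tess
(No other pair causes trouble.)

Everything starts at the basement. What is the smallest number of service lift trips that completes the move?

Counting alone: the technician can take at most 1 across per trip to the rooftop, so moving all 8 needs at least 8 loaded trips out, with a return between consecutive ones — at least 15 crossings.
The safety rule pushes this higher. Following every safe sequence of crossings, the most of the 8 that can be at the rooftop as the service lift arrives there on crossing 15 is 7 — never all 8.
So no plan with fewer than 17 crossings exists, and this one achieves 17:
1. Technician goes to the rooftop with Jules.
2. Technician goes back to the basement alone.
3. Technician goes to the rooftop with Dara.
4. Technician goes back to the basement with Jules.
5. Technician goes to the rooftop with Tess.
6. Technician goes back to the basement alone.
7. Technician goes to the rooftop with Bram.
8. Technician goes back to the basement alone.
9. Technician goes to the rooftop with Cato.
10. Technician goes back to the basement alone.
11. Technician goes to the rooftop with Evan.
12. Technician goes back to the basement alone.
13. Technician goes to the rooftop with Faye.
14. Technician goes back to the basement alone.
15. Technician goes to the rooftop with Lev.
16. Technician goes back to the basement alone.
17. Technician goes to the rooftop with Jules.

17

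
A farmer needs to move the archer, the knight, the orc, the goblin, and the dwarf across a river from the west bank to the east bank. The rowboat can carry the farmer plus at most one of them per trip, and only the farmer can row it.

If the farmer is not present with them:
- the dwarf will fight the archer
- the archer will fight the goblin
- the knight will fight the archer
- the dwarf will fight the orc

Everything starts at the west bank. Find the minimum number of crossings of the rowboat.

Whatever the first load, the items left behind include a forbidden pair without the farmer. No opening move is safe, so no plan exists.

impossible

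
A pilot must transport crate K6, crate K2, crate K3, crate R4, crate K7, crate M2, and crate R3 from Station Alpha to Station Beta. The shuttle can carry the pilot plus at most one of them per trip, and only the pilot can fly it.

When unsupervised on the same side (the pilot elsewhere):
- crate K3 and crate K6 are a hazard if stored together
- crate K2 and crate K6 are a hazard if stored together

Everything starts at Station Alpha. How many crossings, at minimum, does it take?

Counting alone: the pilot can take at most 1 across per trip to Station Beta, so moving all 7 needs at least 7 loaded trips out, with a return between consecutive ones — at least 13 crossings.
The safety rule pushes this higher. Following every safe sequence of crossings, the most of the 7 that can be at Station Beta as the shuttle arrives there on crossing 13 is 6 — never all 7.
So no plan with fewer than 15 crossings exists, and this one achieves 15:
1. Pilot goes to Station Beta with crate K6.  [Station Alpha: crate K2, crate K3, crate K7, crate M2, crate R3, crate R4 | Station Beta: crate K6]
2. Pilot goes back to Station Alpha alone.  [Station Alpha: crate K2, crate K3, crate K7, crate M2, crate R3, crate R4 | Station Beta: crate K6]
3. Pilot goes to Station Beta with crate K2.  [Station Alpha: crate K3, crate K7, crate M2, crate R3, crate R4 | Station Beta: crate K2, crate K6]
4. Pilot goes back to Station Alpha with crate K6.  [Station Alpha: crate K3, crate K6, crate K7, crate M2, crate R3, crate R4 | Station Beta: crate K2]
5. Pilot goes to Station Beta with crate K3.  [Station Alpha: crate K6, crate K7, crate M2, crate R3, crate R4 | Station Beta: crate K2, crate K3]
6. Pilot goes back to Station Alpha alone.  [Station Alpha: crate K6, crate K7, crate M2, crate R3, crate R4 | Station Beta: crate K2, crate K3]
7. Pilot goes to Station Beta with crate R4.  [Station Alpha: crate K6, crate K7, crate M2, crate R3 | Station Beta: crate K2, crate K3, crate R4]
8. Pilot goes back to Station Alpha alone.  [Station Alpha: crate K6, crate K7, crate M2, crate R3 | Station Beta: crate K2, crate K3, crate R4]
9. Pilot goes to Station Beta with crate K7.  [Station Alpha: crate K6, crate M2, crate R3 | Station Beta: crate K2, crate K3, crate K7, crate R4]
10. Pilot goes back to Station Alpha alone.  [Station Alpha: crate K6, crate M2, crate R3 | Station Beta: crate K2, crate K3, crate K7, crate R4]
11. Pilot goes to Station Beta with crate M2.  [Station Alpha: crate K6, crate R3 | Station Beta: crate K2, crate K3, crate K7, crate M2, crate R4]
12. Pilot goes back to Station Alpha alone.  [Station Alpha: crate K6, crate R3 | Station Beta: crate K2, crate K3, crate K7, crate M2, crate R4]
13. Pilot goes to Station Beta with crate R3.  [Station Alpha: crate K6 | Station Beta: crate K2, crate K3, crate K7, crate M2, crate R3, crate R4]
14. Pilot goes back to Station Alpha alone.  [Station Alpha: crate K6 | Station Beta: crate K2, crate K3, crate K7, crate M2, crate R3, crate R4]
15. Pilot goes to Station Beta with crate K6.  [Station Alpha: — | Station Beta: crate K2, crate K3, crate K6, crate K7, crate M2, crate R3, crate R4]

15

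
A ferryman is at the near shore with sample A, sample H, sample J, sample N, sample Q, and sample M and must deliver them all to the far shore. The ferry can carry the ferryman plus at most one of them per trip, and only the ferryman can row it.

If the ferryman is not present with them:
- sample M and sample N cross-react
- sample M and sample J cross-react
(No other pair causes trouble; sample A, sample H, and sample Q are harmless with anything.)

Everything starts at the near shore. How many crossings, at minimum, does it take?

Counting alone: the ferryman can take at most 1 across per trip to the far shore, so moving all 6 needs at least 6 loaded trips out, with a return between consecutive ones — at least 11 crossings.
The safety rule pushes this higher. Following every safe sequence of crossings, the most of the 6 that can be at the far shore as the ferry arrives there on crossing 11 is 5 — never all 6.
So no plan with fewer than 13 crossings exists, and this one achieves 13:
1. Ferryman goes to the far shore with sample M.
2. Ferryman goes back to the near shore alone.
3. Ferryman goes to the far shore with sample A.
4. Ferryman goes back to the near shore alone.
5. Ferryman goes to the far shore with sample H.
6. Ferryman goes back to the near shore alone.
7. Ferryman goes to the far shore with sample J.
8. Ferryman goes back to the near shore with sample M.
9. Ferryman goes to the far shore with sample N.
10. Ferryman goes back to the near shore alone.
11. Ferryman goes to the far shore with sample Q.
12. Ferryman goes back to the near shore alone.
13. Ferryman goes to the far shore with sample M.

13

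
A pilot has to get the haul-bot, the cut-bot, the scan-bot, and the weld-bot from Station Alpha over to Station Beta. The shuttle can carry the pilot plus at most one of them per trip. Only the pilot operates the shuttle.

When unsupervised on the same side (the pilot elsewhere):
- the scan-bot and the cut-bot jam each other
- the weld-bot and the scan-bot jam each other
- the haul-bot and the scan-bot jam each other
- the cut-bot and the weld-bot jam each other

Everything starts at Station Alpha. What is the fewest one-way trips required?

impossible

Whatever the first load, the items left behind include a forbidden pair without the pilot. No opening move is safe, so no plan exists.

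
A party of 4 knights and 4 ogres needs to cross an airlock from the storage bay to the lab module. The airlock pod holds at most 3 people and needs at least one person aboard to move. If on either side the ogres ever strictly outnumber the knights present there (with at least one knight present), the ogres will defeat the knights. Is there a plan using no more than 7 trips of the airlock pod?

Counting alone: each trip to the lab module takes at most 3 across and each return brings at least 1 back, so after t trips out (and t−1 returns) at most 3t − (t−1) of the 8 are across; that first reaches 8 at t = 4, so at least 7 crossings are needed.
The safety rule pushes this higher. Following every safe sequence of crossings, the most of the 8 that can be at the lab module as the airlock pod arrives there on crossing 7 is 7 — never all 8.
So the move cannot be finished within 7 crossings. (The shortest complete plan takes 9:)
1. 2 ogres → the lab module.  (the storage bay: 4K 2O; the lab module: 0K 2O)
2. 1 ogre ← the storage bay.  (the storage bay: 4K 3O; the lab module: 0K 1O)
3. 3 ogres → the lab module.  (the storage bay: 4K 0O; the lab module: 0K 4O)
4. 1 ogre ← the storage bay.  (the storage bay: 4K 1O; the lab module: 0K 3O)
5. 3 knights → the lab module.  (the storage bay: 1K 1O; the lab module: 3K 3O)
6. 1 knight and 1 ogre ← the storage bay.  (the storage bay: 2K 2O; the lab module: 2K 2O)
7. 2 knights → the lab module.  (the storage bay: 0K 2O; the lab module: 4K 2O)
8. 1 ogre ← the storage bay.  (the storage bay: 0K 3O; the lab module: 4K 1O)
9. 3 ogres → the lab module.  (the storage bay: 0K 0O; the lab module: 4K 4O)

No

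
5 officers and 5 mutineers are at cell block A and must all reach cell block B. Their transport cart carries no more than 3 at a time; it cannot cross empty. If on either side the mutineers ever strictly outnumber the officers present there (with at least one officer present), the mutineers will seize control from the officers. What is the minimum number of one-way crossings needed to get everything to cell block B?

Counting alone: each trip to cell block B takes at most 3 across and each return brings at least 1 back, so after t trips out (and t−1 returns) at most 3t − (t−1) of the 10 are across; that first reaches 10 at t = 5, so at least 9 crossings are needed.
The safety rule pushes this higher. Following every safe sequence of crossings, the most of the 10 that can be at cell block B as the transport cart arrives there on crossing 9 is 9 — never all 10.
So no plan with fewer than 11 crossings exists, and this one achieves 11:
1. 2 mutineers → cell block B.  (cell block A: 5O 3M; cell block B: 0O 2M)
2. 1 mutineer ← cell block A.  (cell block A: 5O 4M; cell block B: 0O 1M)
3. 3 mutineers → cell block B.  (cell block A: 5O 1M; cell block B: 0O 4M)
4. 1 mutineer ← cell block A.  (cell block A: 5O 2M; cell block B: 0O 3M)
5. 3 officers → cell block B.  (cell block A: 2O 2M; cell block B: 3O 3M)
6. 1 officer and 1 mutineer ← cell block A.  (cell block A: 3O 3M; cell block B: 2O 2M)
7. 3 officers → cell block B.  (cell block A: 0O 3M; cell block B: 5O 2M)
8. 1 mutineer ← cell block A.  (cell block A: 0O 4M; cell block B: 5O 1M)
9. 2 mutineers → cell block B.  (cell block A: 0O 2M; cell block B: 5O 3M)
10. 1 mutineer ← cell block A.  (cell block A: 0O 3M; cell block B: 5O 2M)
11. 3 mutineers → cell block B.  (cell block A: 0O 0M; cell block B: 5O 5M)

11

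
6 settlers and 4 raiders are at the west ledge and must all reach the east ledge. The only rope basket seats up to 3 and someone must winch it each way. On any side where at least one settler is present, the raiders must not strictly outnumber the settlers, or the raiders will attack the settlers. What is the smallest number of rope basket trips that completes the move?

Counting alone: each trip to the east ledge takes at most 3 across and each return brings at least 1 back, so after t trips out (and t−1 returns) at most 3t − (t−1) of the 10 are across; that first reaches 10 at t = 5, so at least 9 crossings are needed.
The plan below uses exactly 9 crossings, so it is optimal:
1. 2 raiders → the east ledge.  (the west ledge: 6S 2R; the east ledge: 0S 2R)
2. 1 raider ← the west ledge.  (the west ledge: 6S 3R; the east ledge: 0S 1R)
3. 3 raiders → the east ledge.  (the west ledge: 6S 0R; the east ledge: 0S 4R)
4. 1 raider ← the west ledge.  (the west ledge: 6S 1R; the east ledge: 0S 3R)
5. 3 settlers → the east ledge.  (the west ledge: 3S 1R; the east ledge: 3S 3R)
6. 1 raider ← the west ledge.  (the west ledge: 3S 2R; the east ledge: 3S 2R)
7. 1 settler and 2 raiders → the east ledge.  (the west ledge: 2S 0R; the east ledge: 4S 4R)
8. 1 raider ← the west ledge.  (the west ledge: 2S 1R; the east ledge: 4S 3R)
9. 2 settlers and 1 raider → the east ledge.  (the west ledge: 0S 0R; the east ledge: 6S 4R)

9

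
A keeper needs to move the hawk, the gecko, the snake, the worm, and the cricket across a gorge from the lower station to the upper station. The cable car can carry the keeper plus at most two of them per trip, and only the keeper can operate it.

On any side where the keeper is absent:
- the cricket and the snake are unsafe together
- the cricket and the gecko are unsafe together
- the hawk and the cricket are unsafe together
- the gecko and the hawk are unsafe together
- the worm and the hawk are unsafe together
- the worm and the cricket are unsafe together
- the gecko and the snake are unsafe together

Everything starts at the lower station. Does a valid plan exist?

Whatever the first load, the items left behind include a forbidden pair without the keeper. No opening move is safe, so no plan exists.

No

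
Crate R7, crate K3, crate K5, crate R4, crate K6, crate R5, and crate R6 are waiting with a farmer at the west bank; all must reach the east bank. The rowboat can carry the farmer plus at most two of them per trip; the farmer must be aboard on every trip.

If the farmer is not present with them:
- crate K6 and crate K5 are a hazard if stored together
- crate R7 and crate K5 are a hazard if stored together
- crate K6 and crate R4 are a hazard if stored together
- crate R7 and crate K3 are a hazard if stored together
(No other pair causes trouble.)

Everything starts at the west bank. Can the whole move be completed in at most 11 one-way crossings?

Yes

Yes — this plan uses 9 crossings (≤ 11):
1. Farmer goes to the east bank with crate K6 and crate R7.
2. Farmer goes back to the west bank alone.
3. Farmer goes to the east bank with crate K3.
4. Farmer goes back to the west bank with crate R7.
5. Farmer goes to the east bank with crate K5 and crate R4.
6. Farmer goes back to the west bank with crate K6.
7. Farmer goes to the east bank with crate R5 and crate R6.
8. Farmer goes back to the west bank alone.
9. Farmer goes to the east bank with crate K6 and crate R7.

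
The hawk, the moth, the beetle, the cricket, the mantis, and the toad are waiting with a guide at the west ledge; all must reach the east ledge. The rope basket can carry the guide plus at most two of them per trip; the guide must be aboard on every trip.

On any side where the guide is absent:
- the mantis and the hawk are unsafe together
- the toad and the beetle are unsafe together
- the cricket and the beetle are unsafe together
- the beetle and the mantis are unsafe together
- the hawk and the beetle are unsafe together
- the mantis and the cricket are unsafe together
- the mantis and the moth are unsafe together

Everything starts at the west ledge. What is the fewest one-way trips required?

9

Counting alone: the guide can take at most 2 across per trip to the east ledge, so moving all 6 needs at least 3 loaded trips out, with a return between consecutive ones — at least 5 crossings.
The safety rule pushes this higher. Following every safe sequence of crossings, the most of the 6 that can be at the east ledge as the rope basket arrives there on crossings 5, 7 is 4, 5 respectively — never all 6.
So no plan with fewer than 9 crossings exists, and this one achieves 9:
1. Guide goes to the east ledge with the beetle and the mantis.
2. Guide goes back to the west ledge with the beetle.
3. Guide goes to the east ledge with the beetle and the moth.
4. Guide goes back to the west ledge with the mantis.
5. Guide goes to the east ledge with the cricket and the hawk.
6. Guide goes back to the west ledge with the beetle.
7. Guide goes to the east ledge with the beetle and the toad.
8. Guide goes back to the west ledge with the beetle.
9. Guide goes to the east ledge with the beetle and the mantis.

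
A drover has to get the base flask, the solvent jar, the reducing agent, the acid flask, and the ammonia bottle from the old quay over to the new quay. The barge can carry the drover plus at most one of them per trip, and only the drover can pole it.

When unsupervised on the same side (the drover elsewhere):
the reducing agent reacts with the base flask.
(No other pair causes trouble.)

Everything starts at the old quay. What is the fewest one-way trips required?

Counting alone: the drover can take at most 1 across per trip to the new quay, so moving all 5 needs at least 5 loaded trips out, with a return between consecutive ones — at least 9 crossings.
The plan below uses exactly 9 crossings, so it is optimal:
1. Drover goes to the new quay with the base flask.
2. Drover goes back to the old quay alone.
3. Drover goes to the new quay with the solvent jar.
4. Drover goes back to the old quay alone.
5. Drover goes to the new quay with the acid flask.
6. Drover goes back to the old quay alone.
7. Drover goes to the new quay with the ammonia bottle.
8. Drover goes back to the old quay alone.
9. Drover goes to the new quay with the reducing agent.

9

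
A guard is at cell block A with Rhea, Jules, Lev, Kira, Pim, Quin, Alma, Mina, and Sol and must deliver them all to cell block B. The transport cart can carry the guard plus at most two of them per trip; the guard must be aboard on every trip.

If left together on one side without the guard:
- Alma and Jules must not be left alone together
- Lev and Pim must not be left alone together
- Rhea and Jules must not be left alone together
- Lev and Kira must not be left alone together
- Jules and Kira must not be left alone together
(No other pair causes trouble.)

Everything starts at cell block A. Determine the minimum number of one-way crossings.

Counting alone: the guard can take at most 2 across per trip to cell block B, so moving all 9 needs at least 5 loaded trips out, with a return between consecutive ones — at least 9 crossings.
The safety rule pushes this higher. Following every safe sequence of crossings, the most of the 9 that can be at cell block B as the transport cart arrives there on crossing 9 is 8 — never all 9.
So no plan with fewer than 11 crossings exists, and this one achieves 11:
1. Guard goes to cell block B with Jules and Lev.
2. Guard goes back to cell block A alone.
3. Guard goes to cell block B with Rhea.
4. Guard goes back to cell block A with Jules.
5. Guard goes to cell block B with Alma and Kira.
6. Guard goes back to cell block A with Lev.
7. Guard goes to cell block B with Pim and Quin.
8. Guard goes back to cell block A alone.
9. Guard goes to cell block B with Mina and Sol.
10. Guard goes back to cell block A alone.
11. Guard goes to cell block B with Jules and Lev.

11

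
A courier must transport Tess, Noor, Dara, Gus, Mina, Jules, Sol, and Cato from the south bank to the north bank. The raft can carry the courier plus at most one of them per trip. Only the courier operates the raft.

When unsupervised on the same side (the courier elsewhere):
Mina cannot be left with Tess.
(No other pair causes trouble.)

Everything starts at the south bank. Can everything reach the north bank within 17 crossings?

Yes — this plan uses 15 crossings (≤ 17):
1. Courier goes to the north bank with Tess.  [the south bank: Cato, Dara, Gus, Jules, Mina, Noor, Sol | the north bank: Tess]
2. Courier goes back to the south bank alone.  [the south bank: Cato, Dara, Gus, Jules, Mina, Noor, Sol | the north bank: Tess]
3. Courier goes to the north bank with Noor.  [the south bank: Cato, Dara, Gus, Jules, Mina, Sol | the north bank: Noor, Tess]
4. Courier goes back to the south bank alone.  [the south bank: Cato, Dara, Gus, Jules, Mina, Sol | the north bank: Noor, Tess]
5. Courier goes to the north bank with Dara.  [the south bank: Cato, Gus, Jules, Mina, Sol | the north bank: Dara, Noor, Tess]
6. Courier goes back to the south bank alone.  [the south bank: Cato, Gus, Jules, Mina, Sol | the north bank: Dara, Noor, Tess]
7. Courier goes to the north bank with Gus.  [the south bank: Cato, Jules, Mina, Sol | the north bank: Dara, Gus, Noor, Tess]
8. Courier goes back to the south bank alone.  [the south bank: Cato, Jules, Mina, Sol | the north bank: Dara, Gus, Noor, Tess]
9. Courier goes to the north bank with Jules.  [the south bank: Cato, Mina, Sol | the north bank: Dara, Gus, Jules, Noor, Tess]
10. Courier goes back to the south bank alone.  [the south bank: Cato, Mina, Sol | the north bank: Dara, Gus, Jules, Noor, Tess]
11. Courier goes to the north bank with Sol.  [the south bank: Cato, Mina | the north bank: Dara, Gus, Jules, Noor, Sol, Tess]
12. Courier goes back to the south bank alone.  [the south bank: Cato, Mina | the north bank: Dara, Gus, Jules, Noor, Sol, Tess]
13. Courier goes to the north bank with Cato.  [the south bank: Mina | the north bank: Cato, Dara, Gus, Jules, Noor, Sol, Tess]
14. Courier goes back to the south bank alone.  [the south bank: Mina | the north bank: Cato, Dara, Gus, Jules, Noor, Sol, Tess]
15. Courier goes to the north bank with Mina.  [the south bank: — | the north bank: Cato, Dara, Gus, Jules, Mina, Noor, Sol, Tess]

Yes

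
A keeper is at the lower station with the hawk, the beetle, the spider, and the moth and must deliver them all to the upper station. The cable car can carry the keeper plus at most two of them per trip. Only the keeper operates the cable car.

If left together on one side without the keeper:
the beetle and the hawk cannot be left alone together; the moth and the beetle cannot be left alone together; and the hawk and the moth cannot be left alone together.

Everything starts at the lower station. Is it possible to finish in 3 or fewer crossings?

No

Counting alone: the keeper can take at most 2 across per trip to the upper station, so moving all 4 needs at least 2 loaded trips out, with a return between consecutive ones — at least 3 crossings.
The safety rule pushes this higher. Following every safe sequence of crossings, the most of the 4 that can be at the upper station as the cable car arrives there on crossing 3 is 3 — never all 4.
So the move cannot be finished within 3 crossings. (The shortest complete plan takes 5:)
1. Keeper goes to the upper station with the beetle and the hawk.
2. Keeper goes back to the lower station with the hawk.
3. Keeper goes to the upper station with the hawk and the spider.
4. Keeper goes back to the lower station with the hawk.
5. Keeper goes to the upper station with the hawk and the moth.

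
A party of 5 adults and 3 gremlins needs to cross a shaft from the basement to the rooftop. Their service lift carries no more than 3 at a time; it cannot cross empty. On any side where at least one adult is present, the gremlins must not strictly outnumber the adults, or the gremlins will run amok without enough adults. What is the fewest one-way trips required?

7

Counting alone: each trip to the rooftop takes at most 3 across and each return brings at least 1 back, so after t trips out (and t−1 returns) at most 3t − (t−1) of the 8 are across; that first reaches 8 at t = 4, so at least 7 crossings are needed.
The plan below uses exactly 7 crossings, so it is optimal:
1. 2 gremlins → the rooftop.  (the basement: 5A 1G; the rooftop: 0A 2G)
2. 1 gremlin ← the basement.  (the basement: 5A 2G; the rooftop: 0A 1G)
3. 2 adults and 1 gremlin → the rooftop.  (the basement: 3A 1G; the rooftop: 2A 2G)
4. 1 gremlin ← the basement.  (the basement: 3A 2G; the rooftop: 2A 1G)
5. 1 adult and 2 gremlins → the rooftop.  (the basement: 2A 0G; the rooftop: 3A 3G)
6. 1 gremlin ← the basement.  (the basement: 2A 1G; the rooftop: 3A 2G)
7. 2 adults and 1 gremlin → the rooftop.  (the basement: 0A 0G; the rooftop: 5A 3G)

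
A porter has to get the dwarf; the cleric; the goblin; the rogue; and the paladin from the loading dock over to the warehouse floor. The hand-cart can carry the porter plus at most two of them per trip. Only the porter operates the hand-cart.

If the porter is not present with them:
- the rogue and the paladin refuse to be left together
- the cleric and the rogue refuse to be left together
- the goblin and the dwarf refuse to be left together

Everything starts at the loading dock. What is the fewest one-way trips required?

Counting alone: the porter can take at most 2 across per trip to the warehouse floor, so moving all 5 needs at least 3 loaded trips out, with a return between consecutive ones — at least 5 crossings.
The plan below uses exactly 5 crossings, so it is optimal:
1. Porter goes to the warehouse floor with the dwarf and the rogue.
2. Porter goes back to the loading dock alone.
3. Porter goes to the warehouse floor with the cleric and the paladin.
4. Porter goes back to the loading dock with the rogue.
5. Porter goes to the warehouse floor with the goblin and the rogue.

5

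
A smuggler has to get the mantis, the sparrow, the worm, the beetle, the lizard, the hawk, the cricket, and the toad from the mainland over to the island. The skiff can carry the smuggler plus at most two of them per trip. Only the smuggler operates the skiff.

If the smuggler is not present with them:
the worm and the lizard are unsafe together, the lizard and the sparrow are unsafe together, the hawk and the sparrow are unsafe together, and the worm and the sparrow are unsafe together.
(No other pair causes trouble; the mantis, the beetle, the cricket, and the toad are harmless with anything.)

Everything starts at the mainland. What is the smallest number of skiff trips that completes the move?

13

Counting alone: the smuggler can take at most 2 across per trip to the island, so moving all 8 needs at least 4 loaded trips out, with a return between consecutive ones — at least 7 crossings.
The safety rule pushes this higher. Following every safe sequence of crossings, the most of the 8 that can be at the island as the skiff arrives there on crossings 7, 9, 11 is 5, 6, 7 respectively — never all 8.
So no plan with fewer than 13 crossings exists, and this one achieves 13:
1. Smuggler goes to the island with the sparrow and the worm.
2. Smuggler goes back to the mainland with the sparrow.
3. Smuggler goes to the island with the mantis and the sparrow.
4. Smuggler goes back to the mainland with the sparrow.
5. Smuggler goes to the island with the beetle and the sparrow.
6. Smuggler goes back to the mainland with the sparrow.
7. Smuggler goes to the island with the hawk and the sparrow.
8. Smuggler goes back to the mainland with the sparrow.
9. Smuggler goes to the island with the cricket and the sparrow.
10. Smuggler goes back to the mainland with the sparrow.
11. Smuggler goes to the island with the sparrow and the toad.
12. Smuggler goes back to the mainland with the sparrow.
13. Smuggler goes to the island with the lizard and the sparrow.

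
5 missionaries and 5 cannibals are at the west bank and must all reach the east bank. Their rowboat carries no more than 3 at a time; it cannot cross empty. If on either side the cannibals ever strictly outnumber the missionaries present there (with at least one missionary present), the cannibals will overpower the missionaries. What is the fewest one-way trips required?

Counting alone: each trip to the east bank takes at most 3 across and each return brings at least 1 back, so after t trips out (and t−1 returns) at most 3t − (t−1) of the 10 are across; that first reaches 10 at t = 5, so at least 9 crossings are needed.
The safety rule pushes this higher. Following every safe sequence of crossings, the most of the 10 that can be at the east bank as the rowboat arrives there on crossing 9 is 9 — never all 10.
So no plan with fewer than 11 crossings exists, and this one achieves 11:
1. 2 cannibals → the east bank.  (the west bank: 5M 3C; the east bank: 0M 2C)
2. 1 cannibal ← the west bank.  (the west bank: 5M 4C; the east bank: 0M 1C)
3. 3 cannibals → the east bank.  (the west bank: 5M 1C; the east bank: 0M 4C)
4. 1 cannibal ← the west bank.  (the west bank: 5M 2C; the east bank: 0M 3C)
5. 3 missionaries → the east bank.  (the west bank: 2M 2C; the east bank: 3M 3C)
6. 1 missionary and 1 cannibal ← the west bank.  (the west bank: 3M 3C; the east bank: 2M 2C)
7. 3 missionaries → the east bank.  (the west bank: 0M 3C; the east bank: 5M 2C)
8. 1 cannibal ← the west bank.  (the west bank: 0M 4C; the east bank: 5M 1C)
9. 2 cannibals → the east bank.  (the west bank: 0M 2C; the east bank: 5M 3C)
10. 1 cannibal ← the west bank.  (the west bank: 0M 3C; the east bank: 5M 2C)
11. 3 cannibals → the east bank.  (the west bank: 0M 0C; the east bank: 5M 5C)

11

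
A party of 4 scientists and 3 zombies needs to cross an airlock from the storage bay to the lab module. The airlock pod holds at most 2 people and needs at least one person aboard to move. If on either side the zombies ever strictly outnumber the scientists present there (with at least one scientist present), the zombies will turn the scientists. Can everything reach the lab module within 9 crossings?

No

Counting alone: each trip to the lab module takes at most 2 across and each return brings at least 1 back, so after t trips out (and t−1 returns) at most 2t − (t−1) of the 7 are across; that first reaches 7 at t = 6, so at least 11 crossings are needed.
Since 9 < 11, 9 crossings cannot be enough. (The shortest complete plan in fact takes 11:)
1. 2 zombies → the lab module.  (the storage bay: 4S 1Z; the lab module: 0S 2Z)
2. 1 zombie ← the storage bay.  (the storage bay: 4S 2Z; the lab module: 0S 1Z)
3. 2 zombies → the lab module.  (the storage bay: 4S 0Z; the lab module: 0S 3Z)
4. 1 zombie ← the storage bay.  (the storage bay: 4S 1Z; the lab module: 0S 2Z)
5. 2 scientists → the lab module.  (the storage bay: 2S 1Z; the lab module: 2S 2Z)
6. 1 zombie ← the storage bay.  (the storage bay: 2S 2Z; the lab module: 2S 1Z)
7. 1 scientist and 1 zombie → the lab module.  (the storage bay: 1S 1Z; the lab module: 3S 2Z)
8. 1 scientist ← the storage bay.  (the storage bay: 2S 1Z; the lab module: 2S 2Z)
9. 1 scientist and 1 zombie → the lab module.  (the storage bay: 1S 0Z; the lab module: 3S 3Z)
10. 1 zombie ← the storage bay.  (the storage bay: 1S 1Z; the lab module: 3S 2Z)
11. 1 scientist and 1 zombie → the lab module.  (the storage bay: 0S 0Z; the lab module: 4S 3Z)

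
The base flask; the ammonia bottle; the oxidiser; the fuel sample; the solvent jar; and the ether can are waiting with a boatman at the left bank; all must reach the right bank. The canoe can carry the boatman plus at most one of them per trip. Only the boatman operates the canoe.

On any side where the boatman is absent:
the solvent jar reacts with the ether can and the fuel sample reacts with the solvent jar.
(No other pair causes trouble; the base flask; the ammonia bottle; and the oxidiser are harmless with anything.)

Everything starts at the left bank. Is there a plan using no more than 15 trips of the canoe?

Yes — this plan uses 13 crossings (≤ 15):
1. Boatman goes to the right bank with the solvent jar.
2. Boatman goes back to the left bank alone.
3. Boatman goes to the right bank with the base flask.
4. Boatman goes back to the left bank alone.
5. Boatman goes to the right bank with the ammonia bottle.
6. Boatman goes back to the left bank alone.
7. Boatman goes to the right bank with the oxidiser.
8. Boatman goes back to the left bank alone.
9. Boatman goes to the right bank with the fuel sample.
10. Boatman goes back to the left bank with the solvent jar.
11. Boatman goes to the right bank with the ether can.
12. Boatman goes back to the left bank alone.
13. Boatman goes to the right bank with the solvent jar.

Yes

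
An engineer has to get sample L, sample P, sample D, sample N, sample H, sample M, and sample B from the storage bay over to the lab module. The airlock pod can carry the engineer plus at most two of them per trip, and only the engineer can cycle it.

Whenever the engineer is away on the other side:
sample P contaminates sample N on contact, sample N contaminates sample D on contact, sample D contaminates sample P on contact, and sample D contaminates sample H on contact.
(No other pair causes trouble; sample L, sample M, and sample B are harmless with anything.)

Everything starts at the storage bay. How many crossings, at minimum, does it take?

Counting alone: the engineer can take at most 2 across per trip to the lab module, so moving all 7 needs at least 4 loaded trips out, with a return between consecutive ones — at least 7 crossings.
The safety rule pushes this higher. Following every safe sequence of crossings, the most of the 7 that can be at the lab module as the airlock pod arrives there on crossings 7, 9 is 5, 6 respectively — never all 7.
So no plan with fewer than 11 crossings exists, and this one achieves 11:
1. Engineer goes to the lab module with sample D and sample P.  [the storage bay: sample B, sample H, sample L, sample M, sample N | the lab module: sample D, sample P]
2. Engineer goes back to the storage bay with sample P.  [the storage bay: sample B, sample H, sample L, sample M, sample N, sample P | the lab module: sample D]
3. Engineer goes to the lab module with sample L and sample P.  [the storage bay: sample B, sample H, sample M, sample N | the lab module: sample D, sample L, sample P]
4. Engineer goes back to the storage bay with sample P.  [the storage bay: sample B, sample H, sample M, sample N, sample P | the lab module: sample D, sample L]
5. Engineer goes to the lab module with sample H and sample P.  [the storage bay: sample B, sample M, sample N | the lab module: sample D, sample H, sample L, sample P]
6. Engineer goes back to the storage bay with sample D.  [the storage bay: sample B, sample D, sample M, sample N | the lab module: sample H, sample L, sample P]
7. Engineer goes to the lab module with sample D and sample M.  [the storage bay: sample B, sample N | the lab module: sample D, sample H, sample L, sample M, sample P]
8. Engineer goes back to the storage bay with sample D.  [the storage bay: sample B, sample D, sample N | the lab module: sample H, sample L, sample M, sample P]
9. Engineer goes to the lab module with sample B and sample D.  [the storage bay: sample N | the lab module: sample B, sample D, sample H, sample L, sample M, sample P]
10. Engineer goes back to the storage bay with sample D.  [the storage bay: sample D, sample N | the lab module: sample B, sample H, sample L, sample M, sample P]
11. Engineer goes to the lab module with sample D and sample N.  [the storage bay: — | the lab module: sample B, sample D, sample H, sample L, sample M, sample N, sample P]

11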